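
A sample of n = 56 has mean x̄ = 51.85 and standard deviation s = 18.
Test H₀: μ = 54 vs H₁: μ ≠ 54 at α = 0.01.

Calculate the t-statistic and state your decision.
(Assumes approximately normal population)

Answer: t = -0.8938, fail to reject H₀

Derivation:
df = n - 1 = 55
SE = s/√n = 18/√56 = 2.4054
t = (x̄ - μ₀)/SE = (51.85 - 54)/2.4054 = -0.8938
Critical value: t_{0.005,55} = ±2.668
p-value ≈ 0.3753
Decision: fail to reject H₀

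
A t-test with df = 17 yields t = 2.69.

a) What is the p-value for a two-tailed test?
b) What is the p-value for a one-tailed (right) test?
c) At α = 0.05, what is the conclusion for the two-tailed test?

Using t-distribution with df = 17:
a) Two-tailed: p = 2×P(T > 2.69) = 0.0155
b) One-tailed: p = P(T > 2.69) = 0.0077
c) 0.0155 < 0.05, reject H₀

Answer: a) 0.0155, b) 0.0077, c) reject H₀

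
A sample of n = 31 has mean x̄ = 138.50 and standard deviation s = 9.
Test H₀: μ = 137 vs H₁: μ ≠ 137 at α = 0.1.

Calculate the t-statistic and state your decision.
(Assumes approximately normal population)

df = n - 1 = 30
SE = s/√n = 9/√31 = 1.6164
t = (x̄ - μ₀)/SE = (138.50 - 137)/1.6164 = 0.9280
Critical value: t_{0.05,30} = ±1.697
p-value ≈ 0.3608
Decision: fail to reject H₀

Answer: t = 0.9280, fail to reject H₀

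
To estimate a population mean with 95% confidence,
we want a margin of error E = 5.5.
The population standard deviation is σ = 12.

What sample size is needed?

z_0.025 = 1.960
n = (z×σ/E)² = (1.960×12/5.5)²
n = 18.2873
Round up: n = 19

Answer: n = 19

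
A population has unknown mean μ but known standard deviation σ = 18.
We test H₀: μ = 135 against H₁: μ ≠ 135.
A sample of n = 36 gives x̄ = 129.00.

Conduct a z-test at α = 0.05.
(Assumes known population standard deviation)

Answer: z = -2.0000, reject H₀

Derivation:
Standard error: SE = σ/√n = 18/√36 = 3.0000
z-statistic: z = (x̄ - μ₀)/SE = (129.00 - 135)/3.0000 = -2.0000
Critical value: ±1.960
p-value = 0.0455
Decision: reject H₀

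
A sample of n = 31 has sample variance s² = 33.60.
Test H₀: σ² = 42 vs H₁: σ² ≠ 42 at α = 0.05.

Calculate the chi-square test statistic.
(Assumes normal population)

Answer: χ² = 24.0000, fail to reject H₀

Derivation:
df = n - 1 = 30
χ² = (n-1)s²/σ₀² = 30×33.60/42 = 24.0000
Critical values: χ²_{0.975,30} = 16.791, χ²_{0.025,30} = 46.979
Rejection region: χ² < 16.791 or χ² > 46.979
Decision: fail to reject H₀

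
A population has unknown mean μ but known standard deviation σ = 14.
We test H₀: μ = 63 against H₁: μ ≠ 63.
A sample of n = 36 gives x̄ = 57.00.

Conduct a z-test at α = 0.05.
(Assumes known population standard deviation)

Standard error: SE = σ/√n = 14/√36 = 2.3333
z-statistic: z = (x̄ - μ₀)/SE = (57.00 - 63)/2.3333 = -2.5715
Critical value: ±1.960
p-value = 0.0101
Decision: reject H₀

Answer: z = -2.5715, reject H₀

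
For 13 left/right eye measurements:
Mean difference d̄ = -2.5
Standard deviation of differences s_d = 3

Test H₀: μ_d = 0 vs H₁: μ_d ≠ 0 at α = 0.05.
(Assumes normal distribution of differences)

df = n - 1 = 12
SE = s_d/√n = 3/√13 = 0.8321
t = d̄/SE = -2.5/0.8321 = -3.0044
Critical value: t_{0.025,12} = ±2.179
p-value ≈ 0.0110
Decision: reject H₀

Answer: t = -3.0044, reject H₀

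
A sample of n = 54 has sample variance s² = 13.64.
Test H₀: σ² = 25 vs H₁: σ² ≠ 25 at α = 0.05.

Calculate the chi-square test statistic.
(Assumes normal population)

df = n - 1 = 53
χ² = (n-1)s²/σ₀² = 53×13.64/25 = 28.9168
Critical values: χ²_{0.975,53} = 34.776, χ²_{0.025,53} = 75.002
Rejection region: χ² < 34.776 or χ² > 75.002
Decision: reject H₀

Answer: χ² = 28.9168, reject H₀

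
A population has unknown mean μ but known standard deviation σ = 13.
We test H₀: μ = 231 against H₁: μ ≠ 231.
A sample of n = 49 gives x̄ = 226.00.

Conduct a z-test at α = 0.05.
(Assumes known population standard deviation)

Answer: z = -2.6924, reject H₀

Derivation:
Standard error: SE = σ/√n = 13/√49 = 1.8571
z-statistic: z = (x̄ - μ₀)/SE = (226.00 - 231)/1.8571 = -2.6924
Critical value: ±1.960
p-value = 0.0071
Decision: reject H₀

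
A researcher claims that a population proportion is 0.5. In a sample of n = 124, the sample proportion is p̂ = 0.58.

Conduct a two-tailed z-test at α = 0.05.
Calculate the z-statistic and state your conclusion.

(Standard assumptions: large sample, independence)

Answer: z = 1.7817, fail to reject H₀

Derivation:
H₀: p = 0.5, H₁: p ≠ 0.5
Standard error: SE = √(p₀(1-p₀)/n) = √(0.5×0.5/124) = 0.044901
z-statistic: z = (p̂ - p₀)/SE = (0.58 - 0.5)/0.044901 = 1.7817
Critical value: z_0.025 = ±1.960
p-value = 0.0748
Decision: fail to reject H₀ at α = 0.05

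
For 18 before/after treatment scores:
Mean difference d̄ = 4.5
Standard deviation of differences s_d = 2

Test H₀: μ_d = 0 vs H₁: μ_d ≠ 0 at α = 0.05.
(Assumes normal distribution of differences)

df = n - 1 = 17
SE = s_d/√n = 2/√18 = 0.4714
t = d̄/SE = 4.5/0.4714 = 9.5460
Critical value: t_{0.025,17} = ±2.110
p-value < 0.0001
Decision: reject H₀

Answer: t = 9.5460, reject H₀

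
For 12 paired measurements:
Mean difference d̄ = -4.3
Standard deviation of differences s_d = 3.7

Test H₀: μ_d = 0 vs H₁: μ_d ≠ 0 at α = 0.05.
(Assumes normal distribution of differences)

Answer: t = -4.0258, reject H₀

Derivation:
df = n - 1 = 11
SE = s_d/√n = 3.7/√12 = 1.0681
t = d̄/SE = -4.3/1.0681 = -4.0258
Critical value: t_{0.025,11} = ±2.201
p-value ≈ 0.0020
Decision: reject H₀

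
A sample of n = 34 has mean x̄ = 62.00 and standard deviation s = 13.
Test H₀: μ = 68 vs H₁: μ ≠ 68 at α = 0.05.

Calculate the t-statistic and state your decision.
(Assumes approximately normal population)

df = n - 1 = 33
SE = s/√n = 13/√34 = 2.2295
t = (x̄ - μ₀)/SE = (62.00 - 68)/2.2295 = -2.6912
Critical value: t_{0.025,33} = ±2.035
p-value ≈ 0.0111
Decision: reject H₀

Answer: t = -2.6912, reject H₀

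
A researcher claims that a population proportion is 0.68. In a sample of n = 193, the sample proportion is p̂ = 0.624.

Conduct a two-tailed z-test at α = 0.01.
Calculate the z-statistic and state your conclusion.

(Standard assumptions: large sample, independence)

Answer: z = -1.6678, fail to reject H₀

Derivation:
H₀: p = 0.68, H₁: p ≠ 0.68
Standard error: SE = √(p₀(1-p₀)/n) = √(0.68×0.32/193) = 0.033578
z-statistic: z = (p̂ - p₀)/SE = (0.624 - 0.68)/0.033578 = -1.6678
Critical value: z_0.005 = ±2.576
p-value = 0.0954
Decision: fail to reject H₀ at α = 0.01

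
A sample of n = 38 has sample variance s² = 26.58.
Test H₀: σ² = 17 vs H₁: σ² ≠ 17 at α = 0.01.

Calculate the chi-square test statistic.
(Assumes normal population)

df = n - 1 = 37
χ² = (n-1)s²/σ₀² = 37×26.58/17 = 57.8506
Critical values: χ²_{0.995,37} = 18.586, χ²_{0.005,37} = 62.883
Rejection region: χ² < 18.586 or χ² > 62.883
Decision: fail to reject H₀

Answer: χ² = 57.8506, fail to reject H₀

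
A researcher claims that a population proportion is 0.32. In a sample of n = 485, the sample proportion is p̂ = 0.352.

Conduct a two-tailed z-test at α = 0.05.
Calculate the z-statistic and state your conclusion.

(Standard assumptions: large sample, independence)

Answer: z = 1.5107, fail to reject H₀

Derivation:
H₀: p = 0.32, H₁: p ≠ 0.32
Standard error: SE = √(p₀(1-p₀)/n) = √(0.32×0.68/485) = 0.021182
z-statistic: z = (p̂ - p₀)/SE = (0.352 - 0.32)/0.021182 = 1.5107
Critical value: z_0.025 = ±1.960
p-value = 0.1309
Decision: fail to reject H₀ at α = 0.05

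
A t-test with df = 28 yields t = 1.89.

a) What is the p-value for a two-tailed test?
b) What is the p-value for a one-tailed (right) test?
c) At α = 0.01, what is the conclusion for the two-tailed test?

Using t-distribution with df = 28:
a) Two-tailed: p = 2×P(T > 1.89) = 0.0692
b) One-tailed: p = P(T > 1.89) = 0.0346
c) 0.0692 ≥ 0.01, fail to reject H₀

Answer: a) 0.0692, b) 0.0346, c) fail to reject H₀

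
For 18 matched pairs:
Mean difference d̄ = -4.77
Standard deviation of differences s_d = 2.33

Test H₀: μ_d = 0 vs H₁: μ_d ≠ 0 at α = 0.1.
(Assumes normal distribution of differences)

df = n - 1 = 17
SE = s_d/√n = 2.33/√18 = 0.5492
t = d̄/SE = -4.77/0.5492 = -8.6854
Critical value: t_{0.05,17} = ±1.740
p-value < 0.0001
Decision: reject H₀

Answer: t = -8.6854, reject H₀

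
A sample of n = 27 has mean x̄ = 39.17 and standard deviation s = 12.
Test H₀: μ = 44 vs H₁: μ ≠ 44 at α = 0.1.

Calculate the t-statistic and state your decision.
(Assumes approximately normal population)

df = n - 1 = 26
SE = s/√n = 12/√27 = 2.3094
t = (x̄ - μ₀)/SE = (39.17 - 44)/2.3094 = -2.0915
Critical value: t_{0.05,26} = ±1.706
p-value ≈ 0.0464
Decision: reject H₀

Answer: t = -2.0915, reject H₀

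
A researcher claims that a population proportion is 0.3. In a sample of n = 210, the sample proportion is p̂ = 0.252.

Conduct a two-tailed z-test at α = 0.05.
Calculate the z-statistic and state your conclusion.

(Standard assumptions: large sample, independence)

Answer: z = -1.5179, fail to reject H₀

Derivation:
H₀: p = 0.3, H₁: p ≠ 0.3
Standard error: SE = √(p₀(1-p₀)/n) = √(0.3×0.7/210) = 0.031623
z-statistic: z = (p̂ - p₀)/SE = (0.252 - 0.3)/0.031623 = -1.5179
Critical value: z_0.025 = ±1.960
p-value = 0.1290
Decision: fail to reject H₀ at α = 0.05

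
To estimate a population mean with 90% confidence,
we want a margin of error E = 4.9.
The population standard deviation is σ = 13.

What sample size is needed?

Answer: n = 20

Derivation:
z_0.05 = 1.645
n = (z×σ/E)² = (1.645×13/4.9)²
n = 19.0470
Round up: n = 20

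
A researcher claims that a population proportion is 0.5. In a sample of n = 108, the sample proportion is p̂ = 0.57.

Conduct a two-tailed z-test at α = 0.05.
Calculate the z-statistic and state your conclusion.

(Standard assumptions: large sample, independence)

H₀: p = 0.5, H₁: p ≠ 0.5
Standard error: SE = √(p₀(1-p₀)/n) = √(0.5×0.5/108) = 0.048113
z-statistic: z = (p̂ - p₀)/SE = (0.57 - 0.5)/0.048113 = 1.4549
Critical value: z_0.025 = ±1.960
p-value = 0.1457
Decision: fail to reject H₀ at α = 0.05

Answer: z = 1.4549, fail to reject H₀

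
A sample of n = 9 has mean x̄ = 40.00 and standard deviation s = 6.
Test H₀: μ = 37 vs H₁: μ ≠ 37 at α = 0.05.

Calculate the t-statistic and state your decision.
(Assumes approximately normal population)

df = n - 1 = 8
SE = s/√n = 6/√9 = 2.0000
t = (x̄ - μ₀)/SE = (40.00 - 37)/2.0000 = 1.5000
Critical value: t_{0.025,8} = ±2.306
p-value ≈ 0.1720
Decision: fail to reject H₀

Answer: t = 1.5000, fail to reject H₀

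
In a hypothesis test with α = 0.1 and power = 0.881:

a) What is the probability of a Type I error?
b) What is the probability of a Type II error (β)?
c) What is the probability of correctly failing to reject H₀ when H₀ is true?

a) Type I error probability = α = 0.1
b) Power = P(reject H₀ | H₁ true) = 1 - β = 0.881, so Type II error probability = β = 1 - Power = 0.119
c) P(fail to reject H₀ | H₀ true) = 1 - α = 0.9

Answer: a) 0.1, b) 0.119, c) 0.9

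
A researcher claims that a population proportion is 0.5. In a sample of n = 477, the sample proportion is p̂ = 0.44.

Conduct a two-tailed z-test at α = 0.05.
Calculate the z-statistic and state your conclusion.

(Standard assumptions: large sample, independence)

H₀: p = 0.5, H₁: p ≠ 0.5
Standard error: SE = √(p₀(1-p₀)/n) = √(0.5×0.5/477) = 0.022893
z-statistic: z = (p̂ - p₀)/SE = (0.44 - 0.5)/0.022893 = -2.6209
Critical value: z_0.025 = ±1.960
p-value = 0.0088
Decision: reject H₀ at α = 0.05

Answer: z = -2.6209, reject H₀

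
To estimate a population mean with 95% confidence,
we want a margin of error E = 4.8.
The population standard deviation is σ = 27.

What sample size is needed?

z_0.025 = 1.960
n = (z×σ/E)² = (1.960×27/4.8)²
n = 121.5506
Round up: n = 122

Answer: n = 122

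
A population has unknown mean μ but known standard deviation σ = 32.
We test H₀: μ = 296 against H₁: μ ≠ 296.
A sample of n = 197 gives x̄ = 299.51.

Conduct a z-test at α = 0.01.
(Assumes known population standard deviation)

Standard error: SE = σ/√n = 32/√197 = 2.2799
z-statistic: z = (x̄ - μ₀)/SE = (299.51 - 296)/2.2799 = 1.5395
Critical value: ±2.576
p-value = 0.1237
Decision: fail to reject H₀

Answer: z = 1.5395, fail to reject H₀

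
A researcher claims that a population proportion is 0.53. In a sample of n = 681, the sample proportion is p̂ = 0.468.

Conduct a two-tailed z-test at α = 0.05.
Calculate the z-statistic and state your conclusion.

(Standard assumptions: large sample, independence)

Answer: z = -3.2417, reject H₀

Derivation:
H₀: p = 0.53, H₁: p ≠ 0.53
Standard error: SE = √(p₀(1-p₀)/n) = √(0.53×0.47/681) = 0.019126
z-statistic: z = (p̂ - p₀)/SE = (0.468 - 0.53)/0.019126 = -3.2417
Critical value: z_0.025 = ±1.960
p-value = 0.0012
Decision: reject H₀ at α = 0.05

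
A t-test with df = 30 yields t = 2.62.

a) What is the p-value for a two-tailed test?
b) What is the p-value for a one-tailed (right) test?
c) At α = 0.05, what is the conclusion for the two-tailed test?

Using t-distribution with df = 30:
a) Two-tailed: p = 2×P(T > 2.62) = 0.0137
b) One-tailed: p = P(T > 2.62) = 0.0068
c) 0.0137 < 0.05, reject H₀

Answer: a) 0.0137, b) 0.0068, c) reject H₀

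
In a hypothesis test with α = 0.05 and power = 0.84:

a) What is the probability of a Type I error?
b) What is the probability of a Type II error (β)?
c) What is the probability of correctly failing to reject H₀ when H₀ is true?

a) Type I error probability = α = 0.05
b) Power = P(reject H₀ | H₁ true) = 1 - β = 0.84, so Type II error probability = β = 1 - Power = 0.16
c) P(fail to reject H₀ | H₀ true) = 1 - α = 0.95

Answer: a) 0.05, b) 0.16, c) 0.95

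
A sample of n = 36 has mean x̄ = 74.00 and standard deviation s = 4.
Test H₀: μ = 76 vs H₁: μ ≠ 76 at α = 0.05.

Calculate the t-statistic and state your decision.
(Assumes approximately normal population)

Answer: t = -2.9999, reject H₀

Derivation:
df = n - 1 = 35
SE = s/√n = 4/√36 = 0.6667
t = (x̄ - μ₀)/SE = (74.00 - 76)/0.6667 = -2.9999
Critical value: t_{0.025,35} = ±2.030
p-value ≈ 0.0050
Decision: reject H₀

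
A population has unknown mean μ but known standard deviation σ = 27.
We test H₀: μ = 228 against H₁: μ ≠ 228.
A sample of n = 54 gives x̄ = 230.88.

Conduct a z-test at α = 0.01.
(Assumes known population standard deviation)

Standard error: SE = σ/√n = 27/√54 = 3.6742
z-statistic: z = (x̄ - μ₀)/SE = (230.88 - 228)/3.6742 = 0.7838
Critical value: ±2.576
p-value = 0.4332
Decision: fail to reject H₀

Answer: z = 0.7838, fail to reject H₀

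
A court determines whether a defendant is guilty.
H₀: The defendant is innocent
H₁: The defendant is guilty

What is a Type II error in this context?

Answer: Acquitting a guilty person

Derivation:
Type I error (α): Rejecting H₀ when H₀ is true
Type II error (β): Failing to reject H₀ when H₁ is true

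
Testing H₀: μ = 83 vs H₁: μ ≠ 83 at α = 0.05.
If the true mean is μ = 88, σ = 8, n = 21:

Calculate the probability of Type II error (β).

SE = σ/√n = 8/√21 = 1.7457
Critical values: μ₀ ± z_0.025×SE = 83 ± 1.960×1.7457
Acceptance region: (79.5784, 86.4216)
Under H₁ (μ = 88): z_high = (86.4216 - 88)/1.7457 = -0.9042, z_low = (79.5784 - 88)/1.7457 = -4.8242
β = P(not reject | H₁) = Φ(-0.9042) - Φ(-4.8242) ≈ 0.1829

Answer: β ≈ 0.1829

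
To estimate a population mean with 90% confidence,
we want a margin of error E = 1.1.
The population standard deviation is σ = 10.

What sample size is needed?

Answer: n = 224

Derivation:
z_0.05 = 1.645
n = (z×σ/E)² = (1.645×10/1.1)²
n = 223.6384
Round up: n = 224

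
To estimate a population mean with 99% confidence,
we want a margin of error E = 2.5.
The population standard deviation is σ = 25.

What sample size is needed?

Answer: n = 664

Derivation:
z_0.005 = 2.576
n = (z×σ/E)² = (2.576×25/2.5)²
n = 663.5776
Round up: n = 664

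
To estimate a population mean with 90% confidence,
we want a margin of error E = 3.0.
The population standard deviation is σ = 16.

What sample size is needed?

z_0.05 = 1.645
n = (z×σ/E)² = (1.645×16/3.0)²
n = 76.9714
Round up: n = 77

Answer: n = 77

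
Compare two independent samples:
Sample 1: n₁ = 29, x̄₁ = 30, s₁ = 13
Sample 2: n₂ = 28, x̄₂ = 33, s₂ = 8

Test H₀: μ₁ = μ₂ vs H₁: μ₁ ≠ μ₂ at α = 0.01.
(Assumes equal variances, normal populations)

Answer: t = -1.0448, fail to reject H₀

Derivation:
Pooled variance: s²_p = [28×13² + 27×8²]/(55) = 117.4545
s_p = 10.8376
SE = s_p×√(1/n₁ + 1/n₂) = 10.8376×√(1/29 + 1/28) = 2.8714
t = (x̄₁ - x̄₂)/SE = (30 - 33)/2.8714 = -1.0448
df = 55, t-critical = ±2.668
Decision: fail to reject H₀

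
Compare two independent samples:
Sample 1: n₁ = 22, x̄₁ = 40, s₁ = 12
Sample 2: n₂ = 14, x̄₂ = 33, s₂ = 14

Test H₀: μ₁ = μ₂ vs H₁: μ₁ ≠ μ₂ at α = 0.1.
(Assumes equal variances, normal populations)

Pooled variance: s²_p = [21×12² + 13×14²]/(34) = 163.8824
s_p = 12.8017
SE = s_p×√(1/n₁ + 1/n₂) = 12.8017×√(1/22 + 1/14) = 4.3767
t = (x̄₁ - x̄₂)/SE = (40 - 33)/4.3767 = 1.5994
df = 34, t-critical = ±1.691
Decision: fail to reject H₀

Answer: t = 1.5994, fail to reject H₀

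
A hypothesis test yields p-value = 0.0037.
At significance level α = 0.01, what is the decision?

Compare p-value to α:
0.0037 < 0.01
Decision: reject H₀

Answer: reject H₀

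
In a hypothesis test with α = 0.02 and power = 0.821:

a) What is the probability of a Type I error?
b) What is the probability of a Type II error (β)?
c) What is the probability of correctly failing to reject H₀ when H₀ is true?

a) Type I error probability = α = 0.02
b) Power = P(reject H₀ | H₁ true) = 1 - β = 0.821, so Type II error probability = β = 1 - Power = 0.179
c) P(fail to reject H₀ | H₀ true) = 1 - α = 0.98

Answer: a) 0.02, b) 0.179, c) 0.98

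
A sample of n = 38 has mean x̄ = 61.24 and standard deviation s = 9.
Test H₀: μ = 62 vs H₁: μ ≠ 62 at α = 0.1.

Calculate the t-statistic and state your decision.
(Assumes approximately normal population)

df = n - 1 = 37
SE = s/√n = 9/√38 = 1.4600
t = (x̄ - μ₀)/SE = (61.24 - 62)/1.4600 = -0.5205
Critical value: t_{0.05,37} = ±1.687
p-value ≈ 0.6058
Decision: fail to reject H₀

Answer: t = -0.5205, fail to reject H₀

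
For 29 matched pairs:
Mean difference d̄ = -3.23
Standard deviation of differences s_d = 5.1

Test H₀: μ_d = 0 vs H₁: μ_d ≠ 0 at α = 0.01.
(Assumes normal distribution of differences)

df = n - 1 = 28
SE = s_d/√n = 5.1/√29 = 0.9470
t = d̄/SE = -3.23/0.9470 = -3.4108
Critical value: t_{0.005,28} = ±2.763
p-value ≈ 0.0020
Decision: reject H₀

Answer: t = -3.4108, reject H₀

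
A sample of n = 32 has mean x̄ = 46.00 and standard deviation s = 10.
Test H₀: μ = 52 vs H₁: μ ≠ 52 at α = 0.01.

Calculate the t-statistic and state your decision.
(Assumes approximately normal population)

df = n - 1 = 31
SE = s/√n = 10/√32 = 1.7678
t = (x̄ - μ₀)/SE = (46.00 - 52)/1.7678 = -3.3940
Critical value: t_{0.005,31} = ±2.744
p-value ≈ 0.0019
Decision: reject H₀

Answer: t = -3.3940, reject H₀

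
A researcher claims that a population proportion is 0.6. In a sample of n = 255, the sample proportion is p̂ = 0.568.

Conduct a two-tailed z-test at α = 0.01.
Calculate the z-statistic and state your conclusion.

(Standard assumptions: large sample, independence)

H₀: p = 0.6, H₁: p ≠ 0.6
Standard error: SE = √(p₀(1-p₀)/n) = √(0.6×0.4/255) = 0.030679
z-statistic: z = (p̂ - p₀)/SE = (0.568 - 0.6)/0.030679 = -1.0431
Critical value: z_0.005 = ±2.576
p-value = 0.2969
Decision: fail to reject H₀ at α = 0.01

Answer: z = -1.0431, fail to reject H₀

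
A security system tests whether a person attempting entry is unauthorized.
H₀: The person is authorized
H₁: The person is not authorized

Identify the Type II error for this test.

Answer: Granting entry to an unauthorized person

Derivation:
Type I error: rejecting H₀ when it is actually true (false positive).
Type II error: failing to reject H₀ when H₁ is actually true (false negative).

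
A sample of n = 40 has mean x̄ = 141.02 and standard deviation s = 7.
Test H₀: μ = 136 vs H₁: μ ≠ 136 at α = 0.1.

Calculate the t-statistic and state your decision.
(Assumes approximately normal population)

Answer: t = 4.5356, reject H₀

Derivation:
df = n - 1 = 39
SE = s/√n = 7/√40 = 1.1068
t = (x̄ - μ₀)/SE = (141.02 - 136)/1.1068 = 4.5356
Critical value: t_{0.05,39} = ±1.685
p-value ≈ 0.0001
Decision: reject H₀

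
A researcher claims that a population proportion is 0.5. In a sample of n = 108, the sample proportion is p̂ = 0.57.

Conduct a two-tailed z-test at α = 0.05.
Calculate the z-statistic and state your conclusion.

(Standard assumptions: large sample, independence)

H₀: p = 0.5, H₁: p ≠ 0.5
Standard error: SE = √(p₀(1-p₀)/n) = √(0.5×0.5/108) = 0.048113
z-statistic: z = (p̂ - p₀)/SE = (0.57 - 0.5)/0.048113 = 1.4549
Critical value: z_0.025 = ±1.960
p-value = 0.1457
Decision: fail to reject H₀ at α = 0.05

Answer: z = 1.4549, fail to reject H₀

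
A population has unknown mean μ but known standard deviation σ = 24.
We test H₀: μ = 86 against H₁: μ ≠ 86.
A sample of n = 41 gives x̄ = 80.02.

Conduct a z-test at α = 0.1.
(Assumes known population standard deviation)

Standard error: SE = σ/√n = 24/√41 = 3.7482
z-statistic: z = (x̄ - μ₀)/SE = (80.02 - 86)/3.7482 = -1.5954
Critical value: ±1.645
p-value = 0.1106
Decision: fail to reject H₀

Answer: z = -1.5954, fail to reject H₀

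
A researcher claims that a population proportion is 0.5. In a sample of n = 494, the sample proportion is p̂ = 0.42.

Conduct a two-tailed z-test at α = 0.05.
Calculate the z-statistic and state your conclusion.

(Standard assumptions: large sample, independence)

H₀: p = 0.5, H₁: p ≠ 0.5
Standard error: SE = √(p₀(1-p₀)/n) = √(0.5×0.5/494) = 0.022496
z-statistic: z = (p̂ - p₀)/SE = (0.42 - 0.5)/0.022496 = -3.5562
Critical value: z_0.025 = ±1.960
p-value = 0.0004
Decision: reject H₀ at α = 0.05

Answer: z = -3.5562, reject H₀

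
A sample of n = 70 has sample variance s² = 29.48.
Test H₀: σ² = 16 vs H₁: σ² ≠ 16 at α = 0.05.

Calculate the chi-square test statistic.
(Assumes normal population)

df = n - 1 = 69
χ² = (n-1)s²/σ₀² = 69×29.48/16 = 127.1325
Critical values: χ²_{0.975,69} = 47.924, χ²_{0.025,69} = 93.856
Rejection region: χ² < 47.924 or χ² > 93.856
Decision: reject H₀

Answer: χ² = 127.1325, reject H₀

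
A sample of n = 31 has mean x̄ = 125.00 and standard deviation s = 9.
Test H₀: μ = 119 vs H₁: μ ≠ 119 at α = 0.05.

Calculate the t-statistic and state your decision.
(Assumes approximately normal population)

df = n - 1 = 30
SE = s/√n = 9/√31 = 1.6164
t = (x̄ - μ₀)/SE = (125.00 - 119)/1.6164 = 3.7120
Critical value: t_{0.025,30} = ±2.042
p-value ≈ 0.0008
Decision: reject H₀

Answer: t = 3.7120, reject H₀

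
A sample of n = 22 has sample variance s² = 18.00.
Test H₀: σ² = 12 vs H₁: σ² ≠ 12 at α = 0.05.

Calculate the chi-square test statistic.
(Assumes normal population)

df = n - 1 = 21
χ² = (n-1)s²/σ₀² = 21×18.00/12 = 31.5000
Critical values: χ²_{0.975,21} = 10.283, χ²_{0.025,21} = 35.479
Rejection region: χ² < 10.283 or χ² > 35.479
Decision: fail to reject H₀

Answer: χ² = 31.5000, fail to reject H₀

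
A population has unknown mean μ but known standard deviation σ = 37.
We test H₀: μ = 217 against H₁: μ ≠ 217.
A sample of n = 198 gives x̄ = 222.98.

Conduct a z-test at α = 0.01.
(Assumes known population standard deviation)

Standard error: SE = σ/√n = 37/√198 = 2.6295
z-statistic: z = (x̄ - μ₀)/SE = (222.98 - 217)/2.6295 = 2.2742
Critical value: ±2.576
p-value = 0.0230
Decision: fail to reject H₀

Answer: z = 2.2742, fail to reject H₀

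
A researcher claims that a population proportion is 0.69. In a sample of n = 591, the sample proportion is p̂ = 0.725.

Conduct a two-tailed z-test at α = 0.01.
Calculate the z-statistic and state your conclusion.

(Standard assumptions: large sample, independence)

H₀: p = 0.69, H₁: p ≠ 0.69
Standard error: SE = √(p₀(1-p₀)/n) = √(0.69×0.31/591) = 0.019024
z-statistic: z = (p̂ - p₀)/SE = (0.725 - 0.69)/0.019024 = 1.8398
Critical value: z_0.005 = ±2.576
p-value = 0.0658
Decision: fail to reject H₀ at α = 0.01

Answer: z = 1.8398, fail to reject H₀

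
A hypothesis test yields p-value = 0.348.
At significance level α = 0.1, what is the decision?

Compare p-value to α:
0.348 ≥ 0.1
Decision: fail to reject H₀

Answer: fail to reject H₀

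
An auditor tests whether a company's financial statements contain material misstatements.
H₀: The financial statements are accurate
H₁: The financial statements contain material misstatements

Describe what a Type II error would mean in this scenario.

Answer: Failing to detect material misstatements that are actually present

Derivation:
Type I error (α): Rejecting H₀ when H₀ is true
Type II error (β): Failing to reject H₀ when H₁ is true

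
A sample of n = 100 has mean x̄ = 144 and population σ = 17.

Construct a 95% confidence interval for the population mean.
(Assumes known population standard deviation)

Answer: (140.6680, 147.3320)

Derivation:
Confidence level: 95%, α = 0.05
z_0.025 = 1.960
SE = σ/√n = 17/√100 = 1.7000
Margin of error = 1.960 × 1.7000 = 3.3320
CI: x̄ ± margin = 144 ± 3.3320
CI: (140.6680, 147.3320)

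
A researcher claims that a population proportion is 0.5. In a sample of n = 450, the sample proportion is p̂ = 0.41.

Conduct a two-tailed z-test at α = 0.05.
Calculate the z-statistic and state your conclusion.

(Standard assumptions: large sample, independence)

H₀: p = 0.5, H₁: p ≠ 0.5
Standard error: SE = √(p₀(1-p₀)/n) = √(0.5×0.5/450) = 0.023570
z-statistic: z = (p̂ - p₀)/SE = (0.41 - 0.5)/0.023570 = -3.8184
Critical value: z_0.025 = ±1.960
p-value = 0.0001
Decision: reject H₀ at α = 0.05

Answer: z = -3.8184, reject H₀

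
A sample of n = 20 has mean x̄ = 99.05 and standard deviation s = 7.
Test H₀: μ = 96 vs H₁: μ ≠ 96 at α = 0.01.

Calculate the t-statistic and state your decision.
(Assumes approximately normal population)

Answer: t = 1.9486, fail to reject H₀

Derivation:
df = n - 1 = 19
SE = s/√n = 7/√20 = 1.5652
t = (x̄ - μ₀)/SE = (99.05 - 96)/1.5652 = 1.9486
Critical value: t_{0.005,19} = ±2.861
p-value ≈ 0.0663
Decision: fail to reject H₀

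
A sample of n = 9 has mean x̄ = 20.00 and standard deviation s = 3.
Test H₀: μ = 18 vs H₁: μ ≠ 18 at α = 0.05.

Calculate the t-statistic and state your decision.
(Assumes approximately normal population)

Answer: t = 2.0000, fail to reject H₀

Derivation:
df = n - 1 = 8
SE = s/√n = 3/√9 = 1.0000
t = (x̄ - μ₀)/SE = (20.00 - 18)/1.0000 = 2.0000
Critical value: t_{0.025,8} = ±2.306
p-value ≈ 0.0805
Decision: fail to reject H₀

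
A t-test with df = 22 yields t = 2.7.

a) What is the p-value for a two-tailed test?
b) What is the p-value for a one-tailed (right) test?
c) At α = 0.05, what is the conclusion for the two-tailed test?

Answer: a) 0.0131, b) 0.0065, c) reject H₀

Derivation:
Using t-distribution with df = 22:
a) Two-tailed: p = 2×P(T > 2.7) = 0.0131
b) One-tailed: p = P(T > 2.7) = 0.0065
c) 0.0131 < 0.05, reject H₀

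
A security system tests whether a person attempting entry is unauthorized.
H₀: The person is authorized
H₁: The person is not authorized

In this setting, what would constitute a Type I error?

Answer: Denying entry to an authorized person

Derivation:
Type I error: rejecting H₀ when it is actually true (false positive).
Type II error: failing to reject H₀ when H₁ is actually true (false negative).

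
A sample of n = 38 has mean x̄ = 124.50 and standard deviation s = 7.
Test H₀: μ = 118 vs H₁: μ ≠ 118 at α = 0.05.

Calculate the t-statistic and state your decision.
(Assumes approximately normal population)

df = n - 1 = 37
SE = s/√n = 7/√38 = 1.1355
t = (x̄ - μ₀)/SE = (124.50 - 118)/1.1355 = 5.7244
Critical value: t_{0.025,37} = ±2.026
p-value < 0.0001
Decision: reject H₀

Answer: t = 5.7244, reject H₀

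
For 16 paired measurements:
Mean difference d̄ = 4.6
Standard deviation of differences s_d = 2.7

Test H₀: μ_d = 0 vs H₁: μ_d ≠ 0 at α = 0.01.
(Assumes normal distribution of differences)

Answer: t = 6.8148, reject H₀

Derivation:
df = n - 1 = 15
SE = s_d/√n = 2.7/√16 = 0.6750
t = d̄/SE = 4.6/0.6750 = 6.8148
Critical value: t_{0.005,15} = ±2.947
p-value < 0.0001
Decision: reject H₀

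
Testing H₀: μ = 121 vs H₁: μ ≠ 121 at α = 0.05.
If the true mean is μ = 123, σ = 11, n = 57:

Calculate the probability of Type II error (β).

Answer: β ≈ 0.7211

Derivation:
SE = σ/√n = 11/√57 = 1.4570
Critical values: μ₀ ± z_0.025×SE = 121 ± 1.960×1.4570
Acceptance region: (118.1443, 123.8557)
Under H₁ (μ = 123): z_high = (123.8557 - 123)/1.4570 = 0.5873, z_low = (118.1443 - 123)/1.4570 = -3.3327
β = P(not reject | H₁) = Φ(0.5873) - Φ(-3.3327) ≈ 0.7211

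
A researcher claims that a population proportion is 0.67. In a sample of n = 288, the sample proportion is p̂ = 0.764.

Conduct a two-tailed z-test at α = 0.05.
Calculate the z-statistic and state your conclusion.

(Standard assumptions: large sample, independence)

H₀: p = 0.67, H₁: p ≠ 0.67
Standard error: SE = √(p₀(1-p₀)/n) = √(0.67×0.33/288) = 0.027708
z-statistic: z = (p̂ - p₀)/SE = (0.764 - 0.67)/0.027708 = 3.3925
Critical value: z_0.025 = ±1.960
p-value = 0.0007
Decision: reject H₀ at α = 0.05

Answer: z = 3.3925, reject H₀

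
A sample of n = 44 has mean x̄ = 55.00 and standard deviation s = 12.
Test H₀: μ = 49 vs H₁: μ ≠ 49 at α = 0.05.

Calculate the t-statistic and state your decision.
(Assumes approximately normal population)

df = n - 1 = 43
SE = s/√n = 12/√44 = 1.8091
t = (x̄ - μ₀)/SE = (55.00 - 49)/1.8091 = 3.3166
Critical value: t_{0.025,43} = ±2.017
p-value ≈ 0.0019
Decision: reject H₀

Answer: t = 3.3166, reject H₀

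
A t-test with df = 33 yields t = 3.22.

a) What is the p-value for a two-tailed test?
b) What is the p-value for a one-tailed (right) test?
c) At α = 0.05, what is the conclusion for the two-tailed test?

Using t-distribution with df = 33:
a) Two-tailed: p = 2×P(T > 3.22) = 0.0029
b) One-tailed: p = P(T > 3.22) = 0.0014
c) 0.0029 < 0.05, reject H₀

Answer: a) 0.0029, b) 0.0014, c) reject H₀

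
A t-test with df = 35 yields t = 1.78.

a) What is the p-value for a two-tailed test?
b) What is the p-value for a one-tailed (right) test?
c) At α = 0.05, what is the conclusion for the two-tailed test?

Answer: a) 0.0838, b) 0.0419, c) fail to reject H₀

Derivation:
Using t-distribution with df = 35:
a) Two-tailed: p = 2×P(T > 1.78) = 0.0838
b) One-tailed: p = P(T > 1.78) = 0.0419
c) 0.0838 ≥ 0.05, fail to reject H₀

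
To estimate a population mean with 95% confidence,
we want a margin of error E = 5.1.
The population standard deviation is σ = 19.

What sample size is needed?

Answer: n = 54

Derivation:
z_0.025 = 1.960
n = (z×σ/E)² = (1.960×19/5.1)²
n = 53.3186
Round up: n = 54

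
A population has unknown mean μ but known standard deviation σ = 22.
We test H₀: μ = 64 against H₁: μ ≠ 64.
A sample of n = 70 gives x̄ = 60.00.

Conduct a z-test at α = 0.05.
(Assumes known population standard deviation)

Standard error: SE = σ/√n = 22/√70 = 2.6295
z-statistic: z = (x̄ - μ₀)/SE = (60.00 - 64)/2.6295 = -1.5212
Critical value: ±1.960
p-value = 0.1282
Decision: fail to reject H₀

Answer: z = -1.5212, fail to reject H₀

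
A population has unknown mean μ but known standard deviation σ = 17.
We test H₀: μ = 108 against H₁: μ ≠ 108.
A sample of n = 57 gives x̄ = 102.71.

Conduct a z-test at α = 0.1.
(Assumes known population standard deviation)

Standard error: SE = σ/√n = 17/√57 = 2.2517
z-statistic: z = (x̄ - μ₀)/SE = (102.71 - 108)/2.2517 = -2.3493
Critical value: ±1.645
p-value = 0.0188
Decision: reject H₀

Answer: z = -2.3493, reject H₀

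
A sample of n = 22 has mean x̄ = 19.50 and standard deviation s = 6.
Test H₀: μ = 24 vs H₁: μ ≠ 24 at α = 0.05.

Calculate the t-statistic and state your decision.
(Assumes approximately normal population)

Answer: t = -3.5178, reject H₀

Derivation:
df = n - 1 = 21
SE = s/√n = 6/√22 = 1.2792
t = (x̄ - μ₀)/SE = (19.50 - 24)/1.2792 = -3.5178
Critical value: t_{0.025,21} = ±2.080
p-value ≈ 0.0020
Decision: reject H₀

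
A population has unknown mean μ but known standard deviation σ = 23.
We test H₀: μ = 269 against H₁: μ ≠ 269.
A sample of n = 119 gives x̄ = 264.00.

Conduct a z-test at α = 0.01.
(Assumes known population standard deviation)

Answer: z = -2.3715, fail to reject H₀

Derivation:
Standard error: SE = σ/√n = 23/√119 = 2.1084
z-statistic: z = (x̄ - μ₀)/SE = (264.00 - 269)/2.1084 = -2.3715
Critical value: ±2.576
p-value = 0.0177
Decision: fail to reject H₀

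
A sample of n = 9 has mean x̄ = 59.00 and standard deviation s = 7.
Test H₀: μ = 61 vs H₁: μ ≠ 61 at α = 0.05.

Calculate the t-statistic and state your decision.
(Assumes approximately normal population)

df = n - 1 = 8
SE = s/√n = 7/√9 = 2.3333
t = (x̄ - μ₀)/SE = (59.00 - 61)/2.3333 = -0.8572
Critical value: t_{0.025,8} = ±2.306
p-value ≈ 0.4163
Decision: fail to reject H₀

Answer: t = -0.8572, fail to reject H₀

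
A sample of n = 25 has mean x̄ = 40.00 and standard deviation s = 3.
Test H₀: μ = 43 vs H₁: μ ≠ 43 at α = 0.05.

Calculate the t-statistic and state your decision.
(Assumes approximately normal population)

df = n - 1 = 24
SE = s/√n = 3/√25 = 0.6000
t = (x̄ - μ₀)/SE = (40.00 - 43)/0.6000 = -5.0000
Critical value: t_{0.025,24} = ±2.064
p-value < 0.0001
Decision: reject H₀

Answer: t = -5.0000, reject H₀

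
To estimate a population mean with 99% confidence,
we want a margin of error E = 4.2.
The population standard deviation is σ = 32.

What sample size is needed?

Answer: n = 386

Derivation:
z_0.005 = 2.576
n = (z×σ/E)² = (2.576×32/4.2)²
n = 385.2060
Round up: n = 386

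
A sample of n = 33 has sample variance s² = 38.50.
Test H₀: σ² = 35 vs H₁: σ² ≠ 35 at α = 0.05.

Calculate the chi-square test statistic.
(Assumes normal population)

Answer: χ² = 35.2000, fail to reject H₀

Derivation:
df = n - 1 = 32
χ² = (n-1)s²/σ₀² = 32×38.50/35 = 35.2000
Critical values: χ²_{0.975,32} = 18.291, χ²_{0.025,32} = 49.480
Rejection region: χ² < 18.291 or χ² > 49.480
Decision: fail to reject H₀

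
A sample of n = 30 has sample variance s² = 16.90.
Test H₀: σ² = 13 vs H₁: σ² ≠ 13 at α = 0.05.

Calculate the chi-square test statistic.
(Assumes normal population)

df = n - 1 = 29
χ² = (n-1)s²/σ₀² = 29×16.90/13 = 37.7000
Critical values: χ²_{0.975,29} = 16.047, χ²_{0.025,29} = 45.722
Rejection region: χ² < 16.047 or χ² > 45.722
Decision: fail to reject H₀

Answer: χ² = 37.7000, fail to reject H₀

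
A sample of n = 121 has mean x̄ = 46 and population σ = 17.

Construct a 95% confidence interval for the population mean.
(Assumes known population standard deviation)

Answer: (42.9708, 49.0292)

Derivation:
Confidence level: 95%, α = 0.05
z_0.025 = 1.960
SE = σ/√n = 17/√121 = 1.5455
Margin of error = 1.960 × 1.5455 = 3.0292
CI: x̄ ± margin = 46 ± 3.0292
CI: (42.9708, 49.0292)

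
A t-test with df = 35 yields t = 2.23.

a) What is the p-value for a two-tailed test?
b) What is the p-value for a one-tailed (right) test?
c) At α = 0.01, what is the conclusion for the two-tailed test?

Using t-distribution with df = 35:
a) Two-tailed: p = 2×P(T > 2.23) = 0.0323
b) One-tailed: p = P(T > 2.23) = 0.0161
c) 0.0323 ≥ 0.01, fail to reject H₀

Answer: a) 0.0323, b) 0.0161, c) fail to reject H₀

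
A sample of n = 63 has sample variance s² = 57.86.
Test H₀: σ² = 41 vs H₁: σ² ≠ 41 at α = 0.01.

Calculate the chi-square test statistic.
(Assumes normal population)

Answer: χ² = 87.4956, fail to reject H₀

Derivation:
df = n - 1 = 62
χ² = (n-1)s²/σ₀² = 62×57.86/41 = 87.4956
Critical values: χ²_{0.995,62} = 37.068, χ²_{0.005,62} = 94.419
Rejection region: χ² < 37.068 or χ² > 94.419
Decision: fail to reject H₀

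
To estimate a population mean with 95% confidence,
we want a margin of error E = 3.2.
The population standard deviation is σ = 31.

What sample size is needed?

Answer: n = 361

Derivation:
z_0.025 = 1.960
n = (z×σ/E)² = (1.960×31/3.2)²
n = 360.5252
Round up: n = 361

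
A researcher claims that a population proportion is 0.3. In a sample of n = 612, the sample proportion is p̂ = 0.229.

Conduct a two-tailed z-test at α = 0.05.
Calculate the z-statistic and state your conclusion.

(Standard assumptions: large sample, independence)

Answer: z = -3.8329, reject H₀

Derivation:
H₀: p = 0.3, H₁: p ≠ 0.3
Standard error: SE = √(p₀(1-p₀)/n) = √(0.3×0.7/612) = 0.018524
z-statistic: z = (p̂ - p₀)/SE = (0.229 - 0.3)/0.018524 = -3.8329
Critical value: z_0.025 = ±1.960
p-value = 0.0001
Decision: reject H₀ at α = 0.05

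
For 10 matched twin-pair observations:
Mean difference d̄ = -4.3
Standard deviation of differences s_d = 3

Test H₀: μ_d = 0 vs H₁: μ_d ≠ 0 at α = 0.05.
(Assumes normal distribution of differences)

Answer: t = -4.5325, reject H₀

Derivation:
df = n - 1 = 9
SE = s_d/√n = 3/√10 = 0.9487
t = d̄/SE = -4.3/0.9487 = -4.5325
Critical value: t_{0.025,9} = ±2.262
p-value ≈ 0.0014
Decision: reject H₀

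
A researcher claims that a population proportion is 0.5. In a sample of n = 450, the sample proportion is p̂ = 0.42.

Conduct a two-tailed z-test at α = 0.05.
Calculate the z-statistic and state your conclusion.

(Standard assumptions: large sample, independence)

H₀: p = 0.5, H₁: p ≠ 0.5
Standard error: SE = √(p₀(1-p₀)/n) = √(0.5×0.5/450) = 0.023570
z-statistic: z = (p̂ - p₀)/SE = (0.42 - 0.5)/0.023570 = -3.3941
Critical value: z_0.025 = ±1.960
p-value = 0.0007
Decision: reject H₀ at α = 0.05

Answer: z = -3.3941, reject H₀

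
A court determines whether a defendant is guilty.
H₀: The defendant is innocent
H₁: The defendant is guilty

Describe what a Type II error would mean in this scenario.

Answer: Acquitting a guilty person

Derivation:
A Type I error (probability α) occurs when we reject a true H₀.
A Type II error (probability β) occurs when we fail to reject a false H₀.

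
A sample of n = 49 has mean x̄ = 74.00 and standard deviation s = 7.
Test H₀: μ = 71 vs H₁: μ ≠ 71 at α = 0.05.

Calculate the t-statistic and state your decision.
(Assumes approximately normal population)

Answer: t = 3.0000, reject H₀

Derivation:
df = n - 1 = 48
SE = s/√n = 7/√49 = 1.0000
t = (x̄ - μ₀)/SE = (74.00 - 71)/1.0000 = 3.0000
Critical value: t_{0.025,48} = ±2.011
p-value ≈ 0.0043
Decision: reject H₀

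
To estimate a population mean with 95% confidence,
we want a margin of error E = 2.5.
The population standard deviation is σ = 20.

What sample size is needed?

z_0.025 = 1.960
n = (z×σ/E)² = (1.960×20/2.5)²
n = 245.8624
Round up: n = 246

Answer: n = 246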